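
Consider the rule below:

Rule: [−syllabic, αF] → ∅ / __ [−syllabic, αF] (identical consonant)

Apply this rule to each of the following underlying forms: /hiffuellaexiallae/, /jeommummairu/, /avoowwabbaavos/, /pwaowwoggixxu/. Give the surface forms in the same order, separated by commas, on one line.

hifuelaexialae, jeomumairu, avoowabaavos, pwaowogixu

/hiffuellaexiallae/: /ff/ is a geminate; the first /f/ deletes. /ll/ is a geminate; the first /l/ deletes. /ll/ is a geminate; the first /l/ deletes. → [hifuelaexialae].
/jeommummairu/: /mm/ is a geminate; the first /m/ deletes. /mm/ is a geminate; the first /m/ deletes. → [jeomumairu].
/avoowwabbaavos/: /ww/ is a geminate; the first /w/ deletes. /bb/ is a geminate; the first /b/ deletes. → [avoowabaavos].
/pwaowwoggixxu/: /ww/ is a geminate; the first /w/ deletes. /gg/ is a geminate; the first /g/ deletes. /xx/ is a geminate; the first /x/ deletes. → [pwaowogixu].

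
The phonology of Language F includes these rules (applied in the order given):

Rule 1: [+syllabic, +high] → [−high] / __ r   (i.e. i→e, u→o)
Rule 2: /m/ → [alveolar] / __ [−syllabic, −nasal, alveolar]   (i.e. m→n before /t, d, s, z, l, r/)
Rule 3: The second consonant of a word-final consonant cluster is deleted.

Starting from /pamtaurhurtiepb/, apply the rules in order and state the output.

Rule 1 (pre-rhotic lowering): /u/ is a high vowel immediately before /r/, so it lowers to [o]. /u/ is a high vowel immediately before /r/, so it lowers to [o]. /pamtaurhurtiepb/ → pamtaorhortiepb.
Rule 2 (nasal place assimilation): /m/ precedes the alveolar consonant /t/, so it assimilates in place to [n]. /pamtaorhortiepb/ → pantaorhortiepb.
Rule 3 (final cluster simplification): /b/ is the second consonant of a word-final cluster /pb/, so it deletes. /pantaorhortiepb/ → pantaorhortiep.

pantaorhortiep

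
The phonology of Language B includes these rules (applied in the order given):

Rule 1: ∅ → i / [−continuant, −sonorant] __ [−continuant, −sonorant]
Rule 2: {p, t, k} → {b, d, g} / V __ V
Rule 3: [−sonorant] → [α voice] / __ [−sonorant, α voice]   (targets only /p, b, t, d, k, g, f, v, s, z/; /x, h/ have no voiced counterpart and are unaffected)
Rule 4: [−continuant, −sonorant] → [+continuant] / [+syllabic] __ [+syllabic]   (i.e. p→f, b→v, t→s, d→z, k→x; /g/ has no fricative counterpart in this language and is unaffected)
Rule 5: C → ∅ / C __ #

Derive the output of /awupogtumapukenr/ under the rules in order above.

Rule 1 (stop-cluster i-epenthesis): /g/ and /t/ form a stop–stop cluster, so [i] is inserted between them. /awupogtumapukenr/ → awupogitumapukenr.
Rule 2 (intervocalic voicing): /p/ is a voiceless stop between vowels /u/ and /o/, so it voices to [b]. /t/ is a voiceless stop between vowels /i/ and /u/, so it voices to [d]. /p/ is a voiceless stop between vowels /a/ and /u/, so it voices to [b]. /k/ is a voiceless stop between vowels /u/ and /e/, so it voices to [g]. /awupogitumapukenr/ → awubogidumabugenr.
Rule 3 (regressive voicing assimilation): no segment meets the environment; /awubogidumabugenr/ is unchanged.
Rule 4 (intervocalic spirantization): /b/ is a stop between vowels /u/ and /o/, so it spirantizes to the fricative [v]. /d/ is a stop between vowels /i/ and /u/, so it spirantizes to the fricative [z]. /b/ is a stop between vowels /a/ and /u/, so it spirantizes to the fricative [v]. /awubogidumabugenr/ → awuvogizumavugenr.
Rule 5 (final cluster simplification): /r/ is the second consonant of a word-final cluster /nr/, so it deletes. /awuvogizumavugenr/ → awuvogizumavugen.

awuvogizumavugen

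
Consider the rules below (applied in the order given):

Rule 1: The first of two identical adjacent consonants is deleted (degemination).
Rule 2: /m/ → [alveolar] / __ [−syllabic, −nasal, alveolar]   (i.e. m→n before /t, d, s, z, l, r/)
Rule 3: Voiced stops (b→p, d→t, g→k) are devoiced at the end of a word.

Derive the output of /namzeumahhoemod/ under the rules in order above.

nanzeumahoemot

Rule 1 (degemination): /hh/ is a geminate; the first /h/ deletes. /namzeumahhoemod/ → namzeumahoemod.
Rule 2 (nasal place assimilation): /m/ precedes the alveolar consonant /z/, so it assimilates in place to [n]. /namzeumahoemod/ → nanzeumahoemod.
Rule 3 (final devoicing): /d/ is a voiced stop in word-final position, so it devoices to [t]. /nanzeumahoemod/ → nanzeumahoemot.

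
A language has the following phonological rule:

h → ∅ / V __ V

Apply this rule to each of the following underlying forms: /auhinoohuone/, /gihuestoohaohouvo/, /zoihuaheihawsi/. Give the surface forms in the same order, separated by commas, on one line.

auinoouone, giuestooaoouvo, zoiuaeiawsi

/auhinoohuone/: /h/ occurs between vowels /u/ and /i/, so it deletes. /h/ occurs between vowels /o/ and /u/, so it deletes. → [auinoouone].
/gihuestoohaohouvo/: /h/ occurs between vowels /i/ and /u/, so it deletes. /h/ occurs between vowels /o/ and /a/, so it deletes. /h/ occurs between vowels /o/ and /o/, so it deletes. → [giuestooaoouvo].
/zoihuaheihawsi/: /h/ occurs between vowels /i/ and /u/, so it deletes. /h/ occurs between vowels /a/ and /e/, so it deletes. /h/ occurs between vowels /i/ and /a/, so it deletes. → [zoiuaeiawsi].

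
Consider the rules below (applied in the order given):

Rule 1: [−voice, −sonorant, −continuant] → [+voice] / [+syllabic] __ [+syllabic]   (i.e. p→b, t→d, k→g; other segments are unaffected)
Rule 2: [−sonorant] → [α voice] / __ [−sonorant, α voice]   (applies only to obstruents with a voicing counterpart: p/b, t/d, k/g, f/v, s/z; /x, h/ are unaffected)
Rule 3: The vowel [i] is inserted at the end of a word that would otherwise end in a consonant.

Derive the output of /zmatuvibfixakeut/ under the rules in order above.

zmaduvipfixageuti

Rule 1 (intervocalic voicing): /t/ is a voiceless stop between vowels /a/ and /u/, so it voices to [d]. /k/ is a voiceless stop between vowels /a/ and /e/, so it voices to [g]. /zmatuvibfixakeut/ → zmaduvibfixageut.
Rule 2 (regressive voicing assimilation): /b/ precedes the voiceless obstruent /f/, so it devoices to [p] by assimilation. /zmaduvibfixageut/ → zmaduvipfixageut.
Rule 3 (final i-epenthesis): the form ends in the consonant /t/, so [i] is inserted word-finally. /zmaduvipfixageut/ → zmaduvipfixageuti.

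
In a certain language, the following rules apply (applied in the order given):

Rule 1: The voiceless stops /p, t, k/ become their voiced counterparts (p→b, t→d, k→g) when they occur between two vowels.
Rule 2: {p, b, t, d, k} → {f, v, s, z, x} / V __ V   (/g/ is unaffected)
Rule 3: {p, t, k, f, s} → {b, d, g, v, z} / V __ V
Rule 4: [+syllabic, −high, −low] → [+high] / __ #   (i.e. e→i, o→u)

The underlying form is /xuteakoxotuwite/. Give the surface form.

xuzeagoxozuwizi

Rule 1 (intervocalic voicing): /t/ is a voiceless stop between vowels /u/ and /e/, so it voices to [d]. /k/ is a voiceless stop between vowels /a/ and /o/, so it voices to [g]. /t/ is a voiceless stop between vowels /o/ and /u/, so it voices to [d]. /t/ is a voiceless stop between vowels /i/ and /e/, so it voices to [d]. /xuteakoxotuwite/ → xudeagoxoduwide.
Rule 2 (intervocalic spirantization): /d/ is a stop between vowels /u/ and /e/, so it spirantizes to the fricative [z]. /d/ is a stop between vowels /o/ and /u/, so it spirantizes to the fricative [z]. /d/ is a stop between vowels /i/ and /e/, so it spirantizes to the fricative [z]. /xudeagoxoduwide/ → xuzeagoxozuwize.
Rule 3 (intervocalic voicing): no segment meets the environment; /xuzeagoxozuwize/ is unchanged.
Rule 4 (final vowel raising): /e/ is a mid vowel in word-final position, so it raises to [i]. /xuzeagoxozuwize/ → xuzeagoxozuwizi.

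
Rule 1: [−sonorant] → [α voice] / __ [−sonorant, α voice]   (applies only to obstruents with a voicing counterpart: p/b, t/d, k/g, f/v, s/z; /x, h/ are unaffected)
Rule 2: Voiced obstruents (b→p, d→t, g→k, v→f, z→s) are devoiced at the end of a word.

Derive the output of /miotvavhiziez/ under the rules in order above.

Rule 1 (regressive voicing assimilation): /t/ precedes the voiced obstruent /v/, so it voices to [d] by assimilation. /v/ precedes the voiceless obstruent /h/, so it devoices to [f] by assimilation. /miotvavhiziez/ → miodvafhiziez.
Rule 2 (final devoicing): /z/ is a voiced obstruent in word-final position, so it devoices to [s]. /miodvafhiziez/ → miodvafhizies.

miodvafhizies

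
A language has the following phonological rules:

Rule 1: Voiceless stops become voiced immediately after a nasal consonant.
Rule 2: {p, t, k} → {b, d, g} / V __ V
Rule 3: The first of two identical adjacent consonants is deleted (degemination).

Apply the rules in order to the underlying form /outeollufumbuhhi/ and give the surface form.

Rule 1 (post-nasal voicing): no segment meets the environment; /outeollufumbuhhi/ is unchanged.
Rule 2 (intervocalic voicing): /t/ is a voiceless stop between vowels /u/ and /e/, so it voices to [d]. /outeollufumbuhhi/ → oudeollufumbuhhi.
Rule 3 (degemination): /ll/ is a geminate; the first /l/ deletes. /hh/ is a geminate; the first /h/ deletes. /oudeollufumbuhhi/ → oudeolufumbuhi.

oudeolufumbuhi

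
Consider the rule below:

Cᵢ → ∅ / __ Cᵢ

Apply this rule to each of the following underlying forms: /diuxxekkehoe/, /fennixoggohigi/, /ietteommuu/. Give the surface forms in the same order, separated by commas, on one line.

/diuxxekkehoe/: /xx/ is a geminate; the first /x/ deletes. /kk/ is a geminate; the first /k/ deletes. → [diuxekehoe].
/fennixoggohigi/: /nn/ is a geminate; the first /n/ deletes. /gg/ is a geminate; the first /g/ deletes. → [fenixogohigi].
/ietteommuu/: /tt/ is a geminate; the first /t/ deletes. /mm/ is a geminate; the first /m/ deletes. → [ieteomuu].

diuxekehoe, fenixogohigi, ieteomuu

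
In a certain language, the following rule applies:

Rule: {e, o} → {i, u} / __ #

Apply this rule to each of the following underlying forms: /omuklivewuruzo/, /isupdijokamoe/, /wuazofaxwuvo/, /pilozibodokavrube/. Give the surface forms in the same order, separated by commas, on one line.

/omuklivewuruzo/: /o/ is a mid vowel in word-final position, so it raises to [u]. → [omuklivewuruzu].
/isupdijokamoe/: /e/ is a mid vowel in word-final position, so it raises to [i]. → [isupdijokamoi].
/wuazofaxwuvo/: /o/ is a mid vowel in word-final position, so it raises to [u]. → [wuazofaxwuvu].
/pilozibodokavrube/: /e/ is a mid vowel in word-final position, so it raises to [i]. → [pilozibodokavrubi].

omuklivewuruzu, isupdijokamoi, wuazofaxwuvu, pilozibodokavrubi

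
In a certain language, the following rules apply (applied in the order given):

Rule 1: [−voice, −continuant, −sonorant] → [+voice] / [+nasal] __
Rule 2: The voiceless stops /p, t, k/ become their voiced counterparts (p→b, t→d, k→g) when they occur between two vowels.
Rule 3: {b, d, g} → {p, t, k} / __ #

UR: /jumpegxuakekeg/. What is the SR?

Rule 1 (post-nasal voicing): /p/ is a voiceless stop immediately after the nasal /m/, so it voices to [b]. /jumpegxuakekeg/ → jumbegxuakekeg.
Rule 2 (intervocalic voicing): /k/ is a voiceless stop between vowels /a/ and /e/, so it voices to [g]. /k/ is a voiceless stop between vowels /e/ and /e/, so it voices to [g]. /jumbegxuakekeg/ → jumbegxuagegeg.
Rule 3 (final devoicing): /g/ is a voiced stop in word-final position, so it devoices to [k]. /jumbegxuagegeg/ → jumbegxuagegek.

jumbegxuagegek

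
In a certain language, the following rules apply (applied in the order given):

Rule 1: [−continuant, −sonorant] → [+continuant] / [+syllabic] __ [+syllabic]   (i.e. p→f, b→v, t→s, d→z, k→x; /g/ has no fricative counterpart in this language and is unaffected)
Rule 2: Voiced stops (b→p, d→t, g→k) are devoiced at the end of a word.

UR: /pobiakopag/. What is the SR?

poviaxofak

Rule 1 (intervocalic spirantization): /b/ is a stop between vowels /o/ and /i/, so it spirantizes to the fricative [v]. /k/ is a stop between vowels /a/ and /o/, so it spirantizes to the fricative [x]. /p/ is a stop between vowels /o/ and /a/, so it spirantizes to the fricative [f]. /pobiakopag/ → poviaxofag.
Rule 2 (final devoicing): /g/ is a voiced stop in word-final position, so it devoices to [k]. /poviaxofag/ → poviaxofak.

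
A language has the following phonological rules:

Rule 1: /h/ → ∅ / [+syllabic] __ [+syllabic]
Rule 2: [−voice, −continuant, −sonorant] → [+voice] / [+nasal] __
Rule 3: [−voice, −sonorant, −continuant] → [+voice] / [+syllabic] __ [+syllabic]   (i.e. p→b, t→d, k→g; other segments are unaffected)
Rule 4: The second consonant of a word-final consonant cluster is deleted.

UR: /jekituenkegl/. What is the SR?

jegiduengeg

Rule 1 (intervocalic h-deletion): no segment meets the environment; /jekituenkegl/ is unchanged.
Rule 2 (post-nasal voicing): /k/ is a voiceless stop immediately after the nasal /n/, so it voices to [g]. /jekituenkegl/ → jekituengegl.
Rule 3 (intervocalic voicing): /k/ is a voiceless stop between vowels /e/ and /i/, so it voices to [g]. /t/ is a voiceless stop between vowels /i/ and /u/, so it voices to [d]. /jekituengegl/ → jegiduengegl.
Rule 4 (final cluster simplification): /l/ is the second consonant of a word-final cluster /gl/, so it deletes. /jegiduengegl/ → jegiduengeg.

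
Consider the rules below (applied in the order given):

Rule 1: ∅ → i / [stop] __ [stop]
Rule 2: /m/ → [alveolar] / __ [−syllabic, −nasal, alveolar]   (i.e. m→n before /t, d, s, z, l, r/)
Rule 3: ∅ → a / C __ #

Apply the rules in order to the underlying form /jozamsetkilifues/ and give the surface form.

Rule 1 (stop-cluster i-epenthesis): /t/ and /k/ form a stop–stop cluster, so [i] is inserted between them. /jozamsetkilifues/ → jozamsetikilifues.
Rule 2 (nasal place assimilation): /m/ precedes the alveolar consonant /s/, so it assimilates in place to [n]. /jozamsetikilifues/ → jozansetikilifues.
Rule 3 (final a-epenthesis): the form ends in the consonant /s/, so [a] is inserted word-finally. /jozansetikilifues/ → jozansetikilifuesa.

jozansetikilifuesa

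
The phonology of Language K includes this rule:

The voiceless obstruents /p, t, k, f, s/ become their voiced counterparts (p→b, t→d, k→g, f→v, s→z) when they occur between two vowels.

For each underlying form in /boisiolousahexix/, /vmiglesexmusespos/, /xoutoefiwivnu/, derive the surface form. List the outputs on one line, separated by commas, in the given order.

/boisiolousahexix/: /s/ is a voiceless obstruent between vowels /i/ and /i/, so it voices to [z]. /s/ is a voiceless obstruent between vowels /u/ and /a/, so it voices to [z]. → [boiziolouzahexix].
/vmiglesexmusespos/: /s/ is a voiceless obstruent between vowels /e/ and /e/, so it voices to [z]. /s/ is a voiceless obstruent between vowels /u/ and /e/, so it voices to [z]. → [vmiglezexmuzespos].
/xoutoefiwivnu/: /t/ is a voiceless obstruent between vowels /u/ and /o/, so it voices to [d]. /f/ is a voiceless obstruent between vowels /e/ and /i/, so it voices to [v]. → [xoudoeviwivnu].

boiziolouzahexix, vmiglezexmuzespos, xoudoeviwivnu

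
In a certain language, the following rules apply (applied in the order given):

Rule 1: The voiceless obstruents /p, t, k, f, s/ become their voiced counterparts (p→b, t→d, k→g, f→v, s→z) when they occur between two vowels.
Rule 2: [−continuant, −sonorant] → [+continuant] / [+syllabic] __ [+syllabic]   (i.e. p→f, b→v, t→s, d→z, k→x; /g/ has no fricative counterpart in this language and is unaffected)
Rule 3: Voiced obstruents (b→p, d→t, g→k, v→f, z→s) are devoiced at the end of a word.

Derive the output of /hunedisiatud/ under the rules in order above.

huneziziazut

Rule 1 (intervocalic voicing): /s/ is a voiceless obstruent between vowels /i/ and /i/, so it voices to [z]. /t/ is a voiceless obstruent between vowels /a/ and /u/, so it voices to [d]. /hunedisiatud/ → hunediziadud.
Rule 2 (intervocalic spirantization): /d/ is a stop between vowels /e/ and /i/, so it spirantizes to the fricative [z]. /d/ is a stop between vowels /a/ and /u/, so it spirantizes to the fricative [z]. /hunediziadud/ → huneziziazud.
Rule 3 (final devoicing): /d/ is a voiced obstruent in word-final position, so it devoices to [t]. /huneziziazud/ → huneziziazut.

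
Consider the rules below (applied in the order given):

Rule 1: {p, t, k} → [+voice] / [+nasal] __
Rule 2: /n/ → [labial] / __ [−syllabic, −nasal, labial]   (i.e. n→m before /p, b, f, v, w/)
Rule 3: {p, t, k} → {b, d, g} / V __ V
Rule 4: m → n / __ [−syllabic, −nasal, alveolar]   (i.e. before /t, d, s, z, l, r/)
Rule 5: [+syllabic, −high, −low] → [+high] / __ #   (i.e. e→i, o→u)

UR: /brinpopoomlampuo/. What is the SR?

Rule 1 (post-nasal voicing): /p/ is a voiceless stop immediately after the nasal /n/, so it voices to [b]. /p/ is a voiceless stop immediately after the nasal /m/, so it voices to [b]. /brinpopoomlampuo/ → brinbopoomlambuo.
Rule 2 (nasal place assimilation): /n/ precedes the labial consonant /b/, so it assimilates in place to [m]. /brinbopoomlambuo/ → brimbopoomlambuo.
Rule 3 (intervocalic voicing): /p/ is a voiceless stop between vowels /o/ and /o/, so it voices to [b]. /brimbopoomlambuo/ → brimboboomlambuo.
Rule 4 (nasal place assimilation): /m/ precedes the alveolar consonant /l/, so it assimilates in place to [n]. /brimboboomlambuo/ → brimboboonlambuo.
Rule 5 (final vowel raising): /o/ is a mid vowel in word-final position, so it raises to [u]. /brimboboonlambuo/ → brimboboonlambuu.

brimboboonlambuu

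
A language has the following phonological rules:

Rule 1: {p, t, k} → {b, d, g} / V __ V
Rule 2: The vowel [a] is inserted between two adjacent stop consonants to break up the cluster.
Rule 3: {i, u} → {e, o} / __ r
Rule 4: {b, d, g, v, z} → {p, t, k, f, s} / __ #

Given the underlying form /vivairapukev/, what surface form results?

vivaerabugef

Rule 1 (intervocalic voicing): /p/ is a voiceless stop between vowels /a/ and /u/, so it voices to [b]. /k/ is a voiceless stop between vowels /u/ and /e/, so it voices to [g]. /vivairapukev/ → vivairabugev.
Rule 2 (stop-cluster a-epenthesis): no segment meets the environment; /vivairabugev/ is unchanged.
Rule 3 (pre-rhotic lowering): /i/ is a high vowel immediately before /r/, so it lowers to [e]. /vivairabugev/ → vivaerabugev.
Rule 4 (final devoicing): /v/ is a voiced obstruent in word-final position, so it devoices to [f]. /vivaerabugev/ → vivaerabugef.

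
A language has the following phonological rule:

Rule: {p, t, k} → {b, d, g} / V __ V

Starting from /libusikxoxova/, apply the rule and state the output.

libusikxoxova

No segment of /libusikxoxova/ meets the structural description of the rule, so the form surfaces unchanged.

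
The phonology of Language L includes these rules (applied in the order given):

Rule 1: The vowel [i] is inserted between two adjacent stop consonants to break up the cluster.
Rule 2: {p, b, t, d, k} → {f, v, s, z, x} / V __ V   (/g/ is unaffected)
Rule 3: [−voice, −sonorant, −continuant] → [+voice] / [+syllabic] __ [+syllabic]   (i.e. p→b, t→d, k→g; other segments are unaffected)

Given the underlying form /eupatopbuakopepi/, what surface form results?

Rule 1 (stop-cluster i-epenthesis): /p/ and /b/ form a stop–stop cluster, so [i] is inserted between them. /eupatopbuakopepi/ → eupatopibuakopepi.
Rule 2 (intervocalic spirantization): /p/ is a stop between vowels /u/ and /a/, so it spirantizes to the fricative [f]. /t/ is a stop between vowels /a/ and /o/, so it spirantizes to the fricative [s]. /p/ is a stop between vowels /o/ and /i/, so it spirantizes to the fricative [f]. /b/ is a stop between vowels /i/ and /u/, so it spirantizes to the fricative [v]. /k/ is a stop between vowels /a/ and /o/, so it spirantizes to the fricative [x]. /p/ is a stop between vowels /o/ and /e/, so it spirantizes to the fricative [f]. /p/ is a stop between vowels /e/ and /i/, so it spirantizes to the fricative [f]. /eupatopibuakopepi/ → eufasofivuaxofefi.
Rule 3 (intervocalic voicing): no segment meets the environment; /eufasofivuaxofefi/ is unchanged.

eufasofivuaxofefi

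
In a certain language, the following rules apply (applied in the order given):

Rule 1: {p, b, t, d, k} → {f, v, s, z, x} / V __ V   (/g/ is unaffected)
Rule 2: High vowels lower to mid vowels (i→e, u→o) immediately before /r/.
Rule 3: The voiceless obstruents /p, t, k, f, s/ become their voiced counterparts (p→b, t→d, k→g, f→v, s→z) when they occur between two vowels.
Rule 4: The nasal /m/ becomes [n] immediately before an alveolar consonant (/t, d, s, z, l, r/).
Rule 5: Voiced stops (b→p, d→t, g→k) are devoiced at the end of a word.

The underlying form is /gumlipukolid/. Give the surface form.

Rule 1 (intervocalic spirantization): /p/ is a stop between vowels /i/ and /u/, so it spirantizes to the fricative [f]. /k/ is a stop between vowels /u/ and /o/, so it spirantizes to the fricative [x]. /gumlipukolid/ → gumlifuxolid.
Rule 2 (pre-rhotic lowering): no segment meets the environment; /gumlifuxolid/ is unchanged.
Rule 3 (intervocalic voicing): /f/ is a voiceless obstruent between vowels /i/ and /u/, so it voices to [v]. /gumlifuxolid/ → gumlivuxolid.
Rule 4 (nasal place assimilation): /m/ precedes the alveolar consonant /l/, so it assimilates in place to [n]. /gumlivuxolid/ → gunlivuxolid.
Rule 5 (final devoicing): /d/ is a voiced stop in word-final position, so it devoices to [t]. /gunlivuxolid/ → gunlivuxolit.

gunlivuxolit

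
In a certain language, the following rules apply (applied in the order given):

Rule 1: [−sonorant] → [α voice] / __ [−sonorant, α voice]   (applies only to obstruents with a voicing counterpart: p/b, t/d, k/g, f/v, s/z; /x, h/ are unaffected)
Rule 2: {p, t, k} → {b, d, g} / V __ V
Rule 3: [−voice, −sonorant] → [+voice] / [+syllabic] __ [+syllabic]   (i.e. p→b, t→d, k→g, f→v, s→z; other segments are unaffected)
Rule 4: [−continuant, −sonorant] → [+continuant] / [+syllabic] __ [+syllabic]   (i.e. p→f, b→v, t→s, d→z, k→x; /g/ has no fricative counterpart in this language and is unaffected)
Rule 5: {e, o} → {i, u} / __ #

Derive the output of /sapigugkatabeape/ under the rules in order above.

Rule 1 (regressive voicing assimilation): /g/ precedes the voiceless obstruent /k/, so it devoices to [k] by assimilation. /sapigugkatabeape/ → sapigukkatabeape.
Rule 2 (intervocalic voicing): /p/ is a voiceless stop between vowels /a/ and /i/, so it voices to [b]. /t/ is a voiceless stop between vowels /a/ and /a/, so it voices to [d]. /p/ is a voiceless stop between vowels /a/ and /e/, so it voices to [b]. /sapigukkatabeape/ → sabigukkadabeabe.
Rule 3 (intervocalic voicing): no segment meets the environment; /sabigukkadabeabe/ is unchanged.
Rule 4 (intervocalic spirantization): /b/ is a stop between vowels /a/ and /i/, so it spirantizes to the fricative [v]. /d/ is a stop between vowels /a/ and /a/, so it spirantizes to the fricative [z]. /b/ is a stop between vowels /a/ and /e/, so it spirantizes to the fricative [v]. /b/ is a stop between vowels /a/ and /e/, so it spirantizes to the fricative [v]. /sabigukkadabeabe/ → savigukkazaveave.
Rule 5 (final vowel raising): /e/ is a mid vowel in word-final position, so it raises to [i]. /savigukkazaveave/ → savigukkazaveavi.

savigukkazaveavi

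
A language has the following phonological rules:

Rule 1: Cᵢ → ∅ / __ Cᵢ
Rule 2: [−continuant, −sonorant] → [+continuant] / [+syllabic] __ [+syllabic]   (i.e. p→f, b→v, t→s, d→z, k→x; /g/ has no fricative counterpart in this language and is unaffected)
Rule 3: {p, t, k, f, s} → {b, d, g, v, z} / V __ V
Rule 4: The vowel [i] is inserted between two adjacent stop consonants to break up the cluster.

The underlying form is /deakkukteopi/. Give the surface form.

deaxukiteovi

Rule 1 (degemination): /kk/ is a geminate; the first /k/ deletes. /deakkukteopi/ → deakukteopi.
Rule 2 (intervocalic spirantization): /k/ is a stop between vowels /a/ and /u/, so it spirantizes to the fricative [x]. /p/ is a stop between vowels /o/ and /i/, so it spirantizes to the fricative [f]. /deakukteopi/ → deaxukteofi.
Rule 3 (intervocalic voicing): /f/ is a voiceless obstruent between vowels /o/ and /i/, so it voices to [v]. /deaxukteofi/ → deaxukteovi.
Rule 4 (stop-cluster i-epenthesis): /k/ and /t/ form a stop–stop cluster, so [i] is inserted between them. /deaxukteovi/ → deaxukiteovi.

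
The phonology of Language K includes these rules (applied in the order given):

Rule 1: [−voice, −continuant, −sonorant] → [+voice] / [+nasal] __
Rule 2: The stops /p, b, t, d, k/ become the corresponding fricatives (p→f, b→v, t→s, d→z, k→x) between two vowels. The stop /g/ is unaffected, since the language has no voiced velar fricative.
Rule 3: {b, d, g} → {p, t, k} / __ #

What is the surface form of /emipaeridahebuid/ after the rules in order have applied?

Rule 1 (post-nasal voicing): no segment meets the environment; /emipaeridahebuid/ is unchanged.
Rule 2 (intervocalic spirantization): /p/ is a stop between vowels /i/ and /a/, so it spirantizes to the fricative [f]. /d/ is a stop between vowels /i/ and /a/, so it spirantizes to the fricative [z]. /b/ is a stop between vowels /e/ and /u/, so it spirantizes to the fricative [v]. /emipaeridahebuid/ → emifaerizahevuid.
Rule 3 (final devoicing): /d/ is a voiced stop in word-final position, so it devoices to [t]. /emifaerizahevuid/ → emifaerizahevuit.

emifaerizahevuit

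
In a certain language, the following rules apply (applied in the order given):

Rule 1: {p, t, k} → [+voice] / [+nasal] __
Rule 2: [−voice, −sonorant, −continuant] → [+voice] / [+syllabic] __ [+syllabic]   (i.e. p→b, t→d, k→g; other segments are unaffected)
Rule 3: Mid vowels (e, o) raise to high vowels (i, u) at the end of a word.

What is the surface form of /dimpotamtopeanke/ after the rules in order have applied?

dimbodamdobeangi

Rule 1 (post-nasal voicing): /p/ is a voiceless stop immediately after the nasal /m/, so it voices to [b]. /t/ is a voiceless stop immediately after the nasal /m/, so it voices to [d]. /k/ is a voiceless stop immediately after the nasal /n/, so it voices to [g]. /dimpotamtopeanke/ → dimbotamdopeange.
Rule 2 (intervocalic voicing): /t/ is a voiceless stop between vowels /o/ and /a/, so it voices to [d]. /p/ is a voiceless stop between vowels /o/ and /e/, so it voices to [b]. /dimbotamdopeange/ → dimbodamdobeange.
Rule 3 (final vowel raising): /e/ is a mid vowel in word-final position, so it raises to [i]. /dimbodamdobeange/ → dimbodamdobeangi.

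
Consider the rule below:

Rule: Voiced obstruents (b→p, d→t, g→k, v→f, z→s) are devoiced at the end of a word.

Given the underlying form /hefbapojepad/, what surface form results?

hefbapojepat

Scanning /hefbapojepad/: /b/ at position 4 is not in the conditioning environment; /d/ is a voiced obstruent in word-final position, so it devoices to [t].
Result: [hefbapojepat].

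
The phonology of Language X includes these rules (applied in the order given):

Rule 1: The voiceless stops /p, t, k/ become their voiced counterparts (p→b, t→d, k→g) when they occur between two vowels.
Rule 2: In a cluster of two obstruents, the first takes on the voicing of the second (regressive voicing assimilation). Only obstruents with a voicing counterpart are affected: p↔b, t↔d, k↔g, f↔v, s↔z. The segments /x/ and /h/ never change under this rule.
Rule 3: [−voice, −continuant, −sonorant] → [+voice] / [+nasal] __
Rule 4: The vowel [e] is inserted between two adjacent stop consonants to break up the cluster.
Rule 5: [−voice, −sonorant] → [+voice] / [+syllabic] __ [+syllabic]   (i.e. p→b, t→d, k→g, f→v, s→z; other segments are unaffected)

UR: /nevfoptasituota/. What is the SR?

Rule 1 (intervocalic voicing): /t/ is a voiceless stop between vowels /i/ and /u/, so it voices to [d]. /t/ is a voiceless stop between vowels /o/ and /a/, so it voices to [d]. /nevfoptasituota/ → nevfoptasiduoda.
Rule 2 (regressive voicing assimilation): /v/ precedes the voiceless obstruent /f/, so it devoices to [f] by assimilation. /nevfoptasiduoda/ → neffoptasiduoda.
Rule 3 (post-nasal voicing): no segment meets the environment; /neffoptasiduoda/ is unchanged.
Rule 4 (stop-cluster e-epenthesis): /p/ and /t/ form a stop–stop cluster, so [e] is inserted between them. /neffoptasiduoda/ → neffopetasiduoda.
Rule 5 (intervocalic voicing): /p/ is a voiceless obstruent between vowels /o/ and /e/, so it voices to [b]. /t/ is a voiceless obstruent between vowels /e/ and /a/, so it voices to [d]. /s/ is a voiceless obstruent between vowels /a/ and /i/, so it voices to [z]. /neffopetasiduoda/ → neffobedaziduoda.

neffobedaziduoda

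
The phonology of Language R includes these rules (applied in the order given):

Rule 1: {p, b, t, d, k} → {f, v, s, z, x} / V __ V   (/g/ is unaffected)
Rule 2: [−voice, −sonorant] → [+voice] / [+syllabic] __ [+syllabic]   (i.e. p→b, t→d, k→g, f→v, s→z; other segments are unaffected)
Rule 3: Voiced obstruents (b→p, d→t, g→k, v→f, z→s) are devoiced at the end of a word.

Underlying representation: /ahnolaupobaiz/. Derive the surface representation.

ahnolauvovais

Rule 1 (intervocalic spirantization): /p/ is a stop between vowels /u/ and /o/, so it spirantizes to the fricative [f]. /b/ is a stop between vowels /o/ and /a/, so it spirantizes to the fricative [v]. /ahnolaupobaiz/ → ahnolaufovaiz.
Rule 2 (intervocalic voicing): /f/ is a voiceless obstruent between vowels /u/ and /o/, so it voices to [v]. /ahnolaufovaiz/ → ahnolauvovaiz.
Rule 3 (final devoicing): /z/ is a voiced obstruent in word-final position, so it devoices to [s]. /ahnolauvovaiz/ → ahnolauvovais.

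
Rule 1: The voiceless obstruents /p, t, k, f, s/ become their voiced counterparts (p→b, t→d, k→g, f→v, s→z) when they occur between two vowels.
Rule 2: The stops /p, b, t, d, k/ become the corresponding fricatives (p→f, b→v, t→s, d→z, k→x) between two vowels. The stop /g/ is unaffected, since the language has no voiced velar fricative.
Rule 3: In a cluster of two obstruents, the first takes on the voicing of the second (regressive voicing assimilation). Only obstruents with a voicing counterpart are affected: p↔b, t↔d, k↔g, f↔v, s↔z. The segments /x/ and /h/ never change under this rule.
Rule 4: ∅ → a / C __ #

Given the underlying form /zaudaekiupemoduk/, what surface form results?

zauzaegiuvemozuka

Rule 1 (intervocalic voicing): /k/ is a voiceless obstruent between vowels /e/ and /i/, so it voices to [g]. /p/ is a voiceless obstruent between vowels /u/ and /e/, so it voices to [b]. /zaudaekiupemoduk/ → zaudaegiubemoduk.
Rule 2 (intervocalic spirantization): /d/ is a stop between vowels /u/ and /a/, so it spirantizes to the fricative [z]. /b/ is a stop between vowels /u/ and /e/, so it spirantizes to the fricative [v]. /d/ is a stop between vowels /o/ and /u/, so it spirantizes to the fricative [z]. /zaudaegiubemoduk/ → zauzaegiuvemozuk.
Rule 3 (regressive voicing assimilation): no segment meets the environment; /zauzaegiuvemozuk/ is unchanged.
Rule 4 (final a-epenthesis): the form ends in the consonant /k/, so [a] is inserted word-finally. /zauzaegiuvemozuk/ → zauzaegiuvemozuka.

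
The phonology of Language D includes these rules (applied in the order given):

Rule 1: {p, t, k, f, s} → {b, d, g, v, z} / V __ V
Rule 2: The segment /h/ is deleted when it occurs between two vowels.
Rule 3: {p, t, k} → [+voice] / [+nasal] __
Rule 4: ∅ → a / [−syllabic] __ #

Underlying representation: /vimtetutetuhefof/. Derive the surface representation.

vimdedudeduevofa

Rule 1 (intervocalic voicing): /t/ is a voiceless obstruent between vowels /e/ and /u/, so it voices to [d]. /t/ is a voiceless obstruent between vowels /u/ and /e/, so it voices to [d]. /t/ is a voiceless obstruent between vowels /e/ and /u/, so it voices to [d]. /f/ is a voiceless obstruent between vowels /e/ and /o/, so it voices to [v]. /vimtetutetuhefof/ → vimtedudeduhevof.
Rule 2 (intervocalic h-deletion): /h/ occurs between vowels /u/ and /e/, so it deletes. /vimtedudeduhevof/ → vimtedudeduevof.
Rule 3 (post-nasal voicing): /t/ is a voiceless stop immediately after the nasal /m/, so it voices to [d]. /vimtedudeduevof/ → vimdedudeduevof.
Rule 4 (final a-epenthesis): the form ends in the consonant /f/, so [a] is inserted word-finally. /vimdedudeduevof/ → vimdedudeduevofa.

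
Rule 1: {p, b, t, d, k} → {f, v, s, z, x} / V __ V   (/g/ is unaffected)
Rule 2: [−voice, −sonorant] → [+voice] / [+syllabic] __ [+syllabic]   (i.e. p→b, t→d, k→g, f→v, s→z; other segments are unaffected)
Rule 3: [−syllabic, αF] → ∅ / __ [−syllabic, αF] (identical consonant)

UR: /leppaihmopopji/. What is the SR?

lepaihmovopji

Rule 1 (intervocalic spirantization): /p/ is a stop between vowels /o/ and /o/, so it spirantizes to the fricative [f]. /leppaihmopopji/ → leppaihmofopji.
Rule 2 (intervocalic voicing): /f/ is a voiceless obstruent between vowels /o/ and /o/, so it voices to [v]. /leppaihmofopji/ → leppaihmovopji.
Rule 3 (degemination): /pp/ is a geminate; the first /p/ deletes. /leppaihmovopji/ → lepaihmovopji.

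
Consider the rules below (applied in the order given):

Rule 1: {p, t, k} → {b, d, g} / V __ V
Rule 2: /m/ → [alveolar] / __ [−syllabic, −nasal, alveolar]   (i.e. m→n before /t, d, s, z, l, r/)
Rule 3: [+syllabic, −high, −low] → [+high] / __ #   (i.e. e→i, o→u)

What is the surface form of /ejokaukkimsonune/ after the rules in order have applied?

Rule 1 (intervocalic voicing): /k/ is a voiceless stop between vowels /o/ and /a/, so it voices to [g]. /ejokaukkimsonune/ → ejogaukkimsonune.
Rule 2 (nasal place assimilation): /m/ precedes the alveolar consonant /s/, so it assimilates in place to [n]. /ejogaukkimsonune/ → ejogaukkinsonune.
Rule 3 (final vowel raising): /e/ is a mid vowel in word-final position, so it raises to [i]. /ejogaukkinsonune/ → ejogaukkinsonuni.

ejogaukkinsonuni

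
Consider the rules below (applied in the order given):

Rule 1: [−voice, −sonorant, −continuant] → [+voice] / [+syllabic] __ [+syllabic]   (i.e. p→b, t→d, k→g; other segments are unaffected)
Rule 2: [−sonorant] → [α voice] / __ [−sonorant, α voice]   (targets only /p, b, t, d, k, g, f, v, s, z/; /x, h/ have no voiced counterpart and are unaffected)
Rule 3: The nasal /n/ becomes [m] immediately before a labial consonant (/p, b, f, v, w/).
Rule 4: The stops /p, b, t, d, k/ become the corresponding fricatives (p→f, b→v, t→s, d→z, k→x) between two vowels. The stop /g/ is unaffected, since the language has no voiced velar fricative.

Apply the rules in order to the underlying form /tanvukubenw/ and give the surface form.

tamvuguvemw

Rule 1 (intervocalic voicing): /k/ is a voiceless stop between vowels /u/ and /u/, so it voices to [g]. /tanvukubenw/ → tanvugubenw.
Rule 2 (regressive voicing assimilation): no segment meets the environment; /tanvugubenw/ is unchanged.
Rule 3 (nasal place assimilation): /n/ precedes the labial consonant /v/, so it assimilates in place to [m]. /n/ precedes the labial consonant /w/, so it assimilates in place to [m]. /tanvugubenw/ → tamvugubemw.
Rule 4 (intervocalic spirantization): /b/ is a stop between vowels /u/ and /e/, so it spirantizes to the fricative [v]. /tamvugubemw/ → tamvuguvemw.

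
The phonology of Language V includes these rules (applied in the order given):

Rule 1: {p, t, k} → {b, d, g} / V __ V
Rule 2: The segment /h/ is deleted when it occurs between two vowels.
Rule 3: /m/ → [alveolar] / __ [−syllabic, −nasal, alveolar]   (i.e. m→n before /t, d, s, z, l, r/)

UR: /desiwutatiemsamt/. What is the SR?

desiwudadiensant

Rule 1 (intervocalic voicing): /t/ is a voiceless stop between vowels /u/ and /a/, so it voices to [d]. /t/ is a voiceless stop between vowels /a/ and /i/, so it voices to [d]. /desiwutatiemsamt/ → desiwudadiemsamt.
Rule 2 (intervocalic h-deletion): no segment meets the environment; /desiwudadiemsamt/ is unchanged.
Rule 3 (nasal place assimilation): /m/ precedes the alveolar consonant /s/, so it assimilates in place to [n]. /m/ precedes the alveolar consonant /t/, so it assimilates in place to [n]. /desiwudadiemsamt/ → desiwudadiensant.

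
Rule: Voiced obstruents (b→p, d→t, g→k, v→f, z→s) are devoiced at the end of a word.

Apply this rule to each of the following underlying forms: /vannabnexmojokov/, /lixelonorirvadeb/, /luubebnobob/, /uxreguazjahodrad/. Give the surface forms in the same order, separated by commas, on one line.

/vannabnexmojokov/: /v/ is a voiced obstruent in word-final position, so it devoices to [f]. → [vannabnexmojokof].
/lixelonorirvadeb/: /b/ is a voiced obstruent in word-final position, so it devoices to [p]. → [lixelonorirvadep].
/luubebnobob/: /b/ is a voiced obstruent in word-final position, so it devoices to [p]. → [luubebnobop].
/uxreguazjahodrad/: /d/ is a voiced obstruent in word-final position, so it devoices to [t]. → [uxreguazjahodrat].

vannabnexmojokof, lixelonorirvadep, luubebnobop, uxreguazjahodrat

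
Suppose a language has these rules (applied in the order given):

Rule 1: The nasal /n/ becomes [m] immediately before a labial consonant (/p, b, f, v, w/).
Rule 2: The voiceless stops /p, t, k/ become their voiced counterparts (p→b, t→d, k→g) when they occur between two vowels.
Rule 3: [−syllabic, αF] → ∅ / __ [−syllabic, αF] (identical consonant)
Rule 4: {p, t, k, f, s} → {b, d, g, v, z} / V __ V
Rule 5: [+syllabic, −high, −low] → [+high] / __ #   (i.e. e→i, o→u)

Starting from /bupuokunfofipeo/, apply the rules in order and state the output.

bubuogumfovibeu

Rule 1 (nasal place assimilation): /n/ precedes the labial consonant /f/, so it assimilates in place to [m]. /bupuokunfofipeo/ → bupuokumfofipeo.
Rule 2 (intervocalic voicing): /p/ is a voiceless stop between vowels /u/ and /u/, so it voices to [b]. /k/ is a voiceless stop between vowels /o/ and /u/, so it voices to [g]. /p/ is a voiceless stop between vowels /i/ and /e/, so it voices to [b]. /bupuokumfofipeo/ → bubuogumfofibeo.
Rule 3 (degemination): no segment meets the environment; /bubuogumfofibeo/ is unchanged.
Rule 4 (intervocalic voicing): /f/ is a voiceless obstruent between vowels /o/ and /i/, so it voices to [v]. /bubuogumfofibeo/ → bubuogumfovibeo.
Rule 5 (final vowel raising): /o/ is a mid vowel in word-final position, so it raises to [u]. /bubuogumfovibeo/ → bubuogumfovibeu.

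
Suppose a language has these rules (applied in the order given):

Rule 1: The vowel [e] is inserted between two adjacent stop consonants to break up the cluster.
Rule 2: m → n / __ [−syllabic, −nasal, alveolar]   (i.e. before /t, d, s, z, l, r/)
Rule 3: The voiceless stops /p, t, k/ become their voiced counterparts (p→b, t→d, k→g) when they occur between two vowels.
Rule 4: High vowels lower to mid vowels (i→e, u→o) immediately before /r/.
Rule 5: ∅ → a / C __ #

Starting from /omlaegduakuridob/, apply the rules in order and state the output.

onlaegeduagoridoba

Rule 1 (stop-cluster e-epenthesis): /g/ and /d/ form a stop–stop cluster, so [e] is inserted between them. /omlaegduakuridob/ → omlaegeduakuridob.
Rule 2 (nasal place assimilation): /m/ precedes the alveolar consonant /l/, so it assimilates in place to [n]. /omlaegeduakuridob/ → onlaegeduakuridob.
Rule 3 (intervocalic voicing): /k/ is a voiceless stop between vowels /a/ and /u/, so it voices to [g]. /onlaegeduakuridob/ → onlaegeduaguridob.
Rule 4 (pre-rhotic lowering): /u/ is a high vowel immediately before /r/, so it lowers to [o]. /onlaegeduaguridob/ → onlaegeduagoridob.
Rule 5 (final a-epenthesis): the form ends in the consonant /b/, so [a] is inserted word-finally. /onlaegeduagoridob/ → onlaegeduagoridoba.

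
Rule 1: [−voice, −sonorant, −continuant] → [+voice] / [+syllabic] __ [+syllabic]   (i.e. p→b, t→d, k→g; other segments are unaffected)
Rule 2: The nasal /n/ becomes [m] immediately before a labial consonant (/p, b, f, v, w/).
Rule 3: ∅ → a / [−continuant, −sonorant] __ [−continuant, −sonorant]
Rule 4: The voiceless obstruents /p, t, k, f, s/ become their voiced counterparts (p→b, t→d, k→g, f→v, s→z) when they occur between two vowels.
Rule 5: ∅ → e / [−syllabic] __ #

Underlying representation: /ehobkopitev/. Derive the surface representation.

ehobagobideve

Rule 1 (intervocalic voicing): /p/ is a voiceless stop between vowels /o/ and /i/, so it voices to [b]. /t/ is a voiceless stop between vowels /i/ and /e/, so it voices to [d]. /ehobkopitev/ → ehobkobidev.
Rule 2 (nasal place assimilation): no segment meets the environment; /ehobkobidev/ is unchanged.
Rule 3 (stop-cluster a-epenthesis): /b/ and /k/ form a stop–stop cluster, so [a] is inserted between them. /ehobkobidev/ → ehobakobidev.
Rule 4 (intervocalic voicing): /k/ is a voiceless obstruent between vowels /a/ and /o/, so it voices to [g]. /ehobakobidev/ → ehobagobidev.
Rule 5 (final e-epenthesis): the form ends in the consonant /v/, so [e] is inserted word-finally. /ehobagobidev/ → ehobagobideve.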